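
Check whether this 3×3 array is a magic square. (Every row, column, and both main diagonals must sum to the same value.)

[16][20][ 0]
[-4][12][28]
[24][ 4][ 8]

Yes

Row 1: 16 + 20 + 0 = 36.
Row 2: -4 + 12 + 28 = 36.
Row 3: 24 + 4 + 8 = 36.
Column 1: 16 + (-4) + 24 = 36.
Column 2: 20 + 12 + 4 = 36.
Column 3: 0 + 28 + 8 = 36.
Main diagonal: 16 + 12 + 8 = 36.
Anti-diagonal: 0 + 12 + 24 = 36.
All lines sum to 36.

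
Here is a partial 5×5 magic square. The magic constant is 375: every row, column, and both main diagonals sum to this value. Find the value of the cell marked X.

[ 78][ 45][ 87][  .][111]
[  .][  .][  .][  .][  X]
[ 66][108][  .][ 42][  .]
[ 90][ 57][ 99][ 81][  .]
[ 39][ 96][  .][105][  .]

60

Using row 1: 78 + 45 + 87 + 111 + ? → (1,4) = 375 − 321 = 54.
Using row 4: 90 + 57 + 99 + 81 + ? → (4,5) = 375 − 327 = 48.
The remaining cell in column 1 is (2,1) = 375 − 273 = 102.
Column 2: 45 + 108 + 57 + 96 + ? = 375, so (2,2) = 69.
Using column 4: 54 + 42 + 81 + 105 + ? → (2,4) = 375 − 282 = 93.
Anti-diagonal needs 375; the known cells sum to 300, so (3,3) = 75.
From row 3, 375 − (66 + 108 + 75 + 42) gives (3,5) = 84.
From main diagonal, 375 − (78 + 69 + 75 + 81) gives (5,5) = 72.
Row 5 must total 375; the given cells sum to 312, so (5,3) = 63.
Column 3: 87 + 75 + 99 + 63 + ? = 375, so (2,3) = 51.
From column 5, 375 − (111 + 84 + 48 + 72) gives (2,5) = 60.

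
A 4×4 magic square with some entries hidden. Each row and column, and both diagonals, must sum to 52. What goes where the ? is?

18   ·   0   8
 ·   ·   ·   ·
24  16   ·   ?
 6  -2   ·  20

Using row 1: 18 + 0 + 8 + ? → (1,2) = 52 − 26 = 26.
The remaining cell in row 4 is (4,3) = 52 − 24 = 28.
The remaining cell in column 1 is (2,1) = 52 − 48 = 4.
Column 2 needs 52; the known cells sum to 40, so (2,2) = 12.
Main diagonal needs 52; the known cells sum to 50, so (3,3) = 2.
The remaining cell in anti-diagonal is (2,3) = 52 − 30 = 22.
Row 2 must total 52; the given cells sum to 38, so (2,4) = 14.
Row 3 needs 52; the known cells sum to 42, so (3,4) = 10.

10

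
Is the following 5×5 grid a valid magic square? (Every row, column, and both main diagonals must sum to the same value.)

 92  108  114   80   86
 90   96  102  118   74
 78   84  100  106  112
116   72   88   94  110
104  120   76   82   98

Row 1: 92 + 108 + 114 + 80 + 86 = 480.
Row 2: 90 + 96 + 102 + 118 + 74 = 480.
Row 3: 78 + 84 + 100 + 106 + 112 = 480.
Row 4: 116 + 72 + 88 + 94 + 110 = 480.
Row 5: 104 + 120 + 76 + 82 + 98 = 480.
Column 1: 92 + 90 + 78 + 116 + 104 = 480.
Column 2: 108 + 96 + 84 + 72 + 120 = 480.
Column 3: 114 + 102 + 100 + 88 + 76 = 480.
Column 4: 80 + 118 + 106 + 94 + 82 = 480.
Column 5: 86 + 74 + 112 + 110 + 98 = 480.
Main diagonal: 92 + 96 + 100 + 94 + 98 = 480.
Anti-diagonal: 86 + 118 + 100 + 72 + 104 = 480.
All lines sum to 480.

Yes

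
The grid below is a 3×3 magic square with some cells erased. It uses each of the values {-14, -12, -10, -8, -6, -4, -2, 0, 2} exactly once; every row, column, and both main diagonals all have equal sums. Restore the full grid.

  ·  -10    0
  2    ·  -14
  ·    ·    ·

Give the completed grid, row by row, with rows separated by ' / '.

-8 -10 0 / 2 -6 -14 / -12 -2 -4

The 9 entries sum to -54, so each line sums to -54/3 = -18.
Using row 1: -10 + 0 + ? → (1,1) = -18 − (-10) = -8.
Using row 2: 2 + (-14) + ? → (2,2) = -18 − (-12) = -6.
Using column 1: -8 + 2 + ? → (3,1) = -18 − (-6) = -12.
Column 2: -10 + (-6) + ? = -18, so (3,2) = -2.
The remaining cell in column 3 is (3,3) = -18 − (-14) = -4.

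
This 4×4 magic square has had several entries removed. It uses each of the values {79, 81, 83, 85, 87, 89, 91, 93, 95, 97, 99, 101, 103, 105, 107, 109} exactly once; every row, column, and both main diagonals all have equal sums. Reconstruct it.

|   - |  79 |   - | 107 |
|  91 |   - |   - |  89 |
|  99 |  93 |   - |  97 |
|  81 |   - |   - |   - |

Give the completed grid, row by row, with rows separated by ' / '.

105 79 85 107 / 91 101 95 89 / 99 93 87 97 / 81 103 109 83

The 16 entries sum to 1504, so each line sums to 1504/4 = 376.
The remaining cell in row 3 is (3,3) = 376 − 289 = 87.
Column 1: 91 + 99 + 81 + ? = 376, so (1,1) = 105.
Column 4: 107 + 89 + 97 + ? = 376, so (4,4) = 83.
Main diagonal must total 376; the given cells sum to 275, so (2,2) = 101.
Using anti-diagonal: 107 + 93 + 81 + ? → (2,3) = 376 − 281 = 95.
Row 1 needs 376; the known cells sum to 291, so (1,3) = 85.
Column 2 must total 376; the given cells sum to 273, so (4,2) = 103.
From column 3, 376 − (85 + 95 + 87) gives (4,3) = 109.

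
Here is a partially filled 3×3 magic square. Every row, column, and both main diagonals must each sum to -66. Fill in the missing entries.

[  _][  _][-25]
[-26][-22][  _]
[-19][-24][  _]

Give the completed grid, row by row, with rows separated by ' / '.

The remaining cell in row 2 is (2,3) = -66 − (-48) = -18.
Using row 3: -19 + (-24) + ? → (3,3) = -66 − (-43) = -23.
Column 1 must total -66; the given cells sum to -45, so (1,1) = -21.
From column 2, -66 − (-22 + (-24)) gives (1,2) = -20.

-21 -20 -25 / -26 -22 -18 / -19 -24 -23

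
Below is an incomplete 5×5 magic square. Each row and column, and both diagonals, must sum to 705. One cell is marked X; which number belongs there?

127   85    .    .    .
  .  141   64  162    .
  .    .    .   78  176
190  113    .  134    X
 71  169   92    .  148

57

Row 5: 71 + 169 + 92 + 148 + ? = 705, so (5,4) = 225.
From column 2, 705 − (85 + 141 + 113 + 169) gives (3,2) = 197.
Column 4 needs 705; the known cells sum to 599, so (1,4) = 106.
Main diagonal must total 705; the given cells sum to 550, so (3,3) = 155.
From anti-diagonal, 705 − (162 + 155 + 113 + 71) gives (1,5) = 204.
The remaining cell in row 1 is (1,3) = 705 − 522 = 183.
The remaining cell in row 3 is (3,1) = 705 − 606 = 99.
The remaining cell in column 1 is (2,1) = 705 − 487 = 218.
Using column 3: 183 + 64 + 155 + 92 + ? → (4,3) = 705 − 494 = 211.
Row 2: 218 + 141 + 64 + 162 + ? = 705, so (2,5) = 120.
Using row 4: 190 + 113 + 211 + 134 + ? → (4,5) = 705 − 648 = 57.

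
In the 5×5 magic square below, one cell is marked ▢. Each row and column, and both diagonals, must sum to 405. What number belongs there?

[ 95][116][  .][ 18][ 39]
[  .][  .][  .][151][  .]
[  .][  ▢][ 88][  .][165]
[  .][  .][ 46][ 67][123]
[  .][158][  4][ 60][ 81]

32

Using row 1: 95 + 116 + 18 + 39 + ? → (1,3) = 405 − 268 = 137.
From row 5, 405 − (158 + 4 + 60 + 81) gives (5,1) = 102.
From column 3, 405 − (137 + 88 + 46 + 4) gives (2,3) = 130.
Column 4 must total 405; the given cells sum to 296, so (3,4) = 109.
The remaining cell in column 5 is (2,5) = 405 − 408 = -3.
From main diagonal, 405 − (95 + 88 + 67 + 81) gives (2,2) = 74.
Anti-diagonal must total 405; the given cells sum to 380, so (4,2) = 25.
From row 2, 405 − (74 + 130 + 151 + (-3)) gives (2,1) = 53.
Row 4: 25 + 46 + 67 + 123 + ? = 405, so (4,1) = 144.
Column 1 needs 405; the known cells sum to 394, so (3,1) = 11.
Column 2 must total 405; the given cells sum to 373, so (3,2) = 32.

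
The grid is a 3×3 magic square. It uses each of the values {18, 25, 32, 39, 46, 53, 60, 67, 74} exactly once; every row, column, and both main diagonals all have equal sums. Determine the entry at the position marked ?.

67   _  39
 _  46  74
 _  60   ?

The 9 entries sum to 414, so each line sums to 414/3 = 138.
From row 1, 138 − (67 + 39) gives (1,2) = 32.
Row 2: 46 + 74 + ? = 138, so (2,1) = 18.
Column 1 needs 138; the known cells sum to 85, so (3,1) = 53.
The remaining cell in column 3 is (3,3) = 138 − 113 = 25.

25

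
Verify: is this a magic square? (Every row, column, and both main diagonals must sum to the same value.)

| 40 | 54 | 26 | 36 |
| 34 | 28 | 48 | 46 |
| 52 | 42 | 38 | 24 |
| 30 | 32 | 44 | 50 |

Row 1: 40 + 54 + 26 + 36 = 156.
Row 2: 34 + 28 + 48 + 46 = 156.
Row 3: 52 + 42 + 38 + 24 = 156.
Row 4: 30 + 32 + 44 + 50 = 156.
Column 1: 40 + 34 + 52 + 30 = 156.
Column 2: 54 + 28 + 42 + 32 = 156.
Column 3: 26 + 48 + 38 + 44 = 156.
Column 4: 36 + 46 + 24 + 50 = 156.
Main diagonal: 40 + 28 + 38 + 50 = 156.
Anti-diagonal: 36 + 48 + 42 + 30 = 156.
All lines sum to 156.

Yes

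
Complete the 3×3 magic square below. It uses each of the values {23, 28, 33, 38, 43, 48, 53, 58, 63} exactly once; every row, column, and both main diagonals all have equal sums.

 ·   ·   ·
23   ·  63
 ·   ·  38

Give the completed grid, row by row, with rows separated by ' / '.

48 53 28 / 23 43 63 / 58 33 38

The 9 entries sum to 387, so each line sums to 387/3 = 129.
From row 2, 129 − (23 + 63) gives (2,2) = 43.
The remaining cell in column 3 is (1,3) = 129 − 101 = 28.
The remaining cell in main diagonal is (1,1) = 129 − 81 = 48.
Anti-diagonal needs 129; the known cells sum to 71, so (3,1) = 58.
From row 1, 129 − (48 + 28) gives (1,2) = 53.
Row 3 must total 129; the given cells sum to 96, so (3,2) = 33.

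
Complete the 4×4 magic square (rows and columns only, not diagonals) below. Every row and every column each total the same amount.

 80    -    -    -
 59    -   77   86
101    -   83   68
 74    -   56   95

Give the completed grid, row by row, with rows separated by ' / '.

Column 1 is already complete: 80 + 59 + 101 + 74 = 314, so that is the magic constant.
Row 2 must total 314; the given cells sum to 222, so (2,2) = 92.
Row 3 must total 314; the given cells sum to 252, so (3,2) = 62.
Using row 4: 74 + 56 + 95 + ? → (4,2) = 314 − 225 = 89.
Using column 2: 92 + 62 + 89 + ? → (1,2) = 314 − 243 = 71.
From column 3, 314 − (77 + 83 + 56) gives (1,3) = 98.
The remaining cell in column 4 is (1,4) = 314 − 249 = 65.

80 71 98 65 / 59 92 77 86 / 101 62 83 68 / 74 89 56 95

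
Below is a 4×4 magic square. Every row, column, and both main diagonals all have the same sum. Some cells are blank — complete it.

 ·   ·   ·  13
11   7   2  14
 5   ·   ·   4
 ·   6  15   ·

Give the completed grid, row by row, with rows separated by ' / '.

Row 2 is already complete: 11 + 7 + 2 + 14 = 34, so that is the magic constant.
Column 4: 13 + 14 + 4 + ? = 34, so (4,4) = 3.
The remaining cell in row 4 is (4,1) = 34 − 24 = 10.
Using column 1: 11 + 5 + 10 + ? → (1,1) = 34 − 26 = 8.
The remaining cell in main diagonal is (3,3) = 34 − 18 = 16.
Anti-diagonal: 13 + 2 + 10 + ? = 34, so (3,2) = 9.
From column 2, 34 − (7 + 9 + 6) gives (1,2) = 12.
From column 3, 34 − (2 + 16 + 15) gives (1,3) = 1.

8 12 1 13 / 11 7 2 14 / 5 9 16 4 / 10 6 15 3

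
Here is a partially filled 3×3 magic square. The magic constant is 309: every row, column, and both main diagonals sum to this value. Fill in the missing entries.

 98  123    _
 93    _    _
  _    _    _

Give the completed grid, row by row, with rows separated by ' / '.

98 123 88 / 93 103 113 / 118 83 108

Using row 1: 98 + 123 + ? → (1,3) = 309 − 221 = 88.
Using column 1: 98 + 93 + ? → (3,1) = 309 − 191 = 118.
Anti-diagonal: 88 + 118 + ? = 309, so (2,2) = 103.
Row 2: 93 + 103 + ? = 309, so (2,3) = 113.
Column 2: 123 + 103 + ? = 309, so (3,2) = 83.
Column 3: 88 + 113 + ? = 309, so (3,3) = 108.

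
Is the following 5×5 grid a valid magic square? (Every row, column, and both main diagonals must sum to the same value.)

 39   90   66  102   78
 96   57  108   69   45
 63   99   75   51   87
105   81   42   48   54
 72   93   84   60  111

Row 1: 39 + 90 + 66 + 102 + 78 = 375.
Row 2: 96 + 57 + 108 + 69 + 45 = 375.
Row 3: 63 + 99 + 75 + 51 + 87 = 375.
Row 4: 105 + 81 + 42 + 48 + 54 = 330.
Row 5: 72 + 93 + 84 + 60 + 111 = 420.
Column 1: 39 + 96 + 63 + 105 + 72 = 375.
Column 2: 90 + 57 + 99 + 81 + 93 = 420.
Column 3: 66 + 108 + 75 + 42 + 84 = 375.
Column 4: 102 + 69 + 51 + 48 + 60 = 330.
Column 5: 78 + 45 + 87 + 54 + 111 = 375.
Main diagonal: 39 + 57 + 75 + 48 + 111 = 330.
Anti-diagonal: 78 + 69 + 75 + 81 + 72 = 375.

No — row 4 sums to 330 but column 3 sums to 375.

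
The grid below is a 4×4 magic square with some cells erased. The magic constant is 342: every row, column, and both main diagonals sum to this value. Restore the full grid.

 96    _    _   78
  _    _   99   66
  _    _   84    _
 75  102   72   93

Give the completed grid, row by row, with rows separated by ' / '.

96 81 87 78 / 108 69 99 66 / 63 90 84 105 / 75 102 72 93

Column 3: 99 + 84 + 72 + ? = 342, so (1,3) = 87.
Column 4 must total 342; the given cells sum to 237, so (3,4) = 105.
Main diagonal needs 342; the known cells sum to 273, so (2,2) = 69.
Anti-diagonal needs 342; the known cells sum to 252, so (3,2) = 90.
Row 1 needs 342; the known cells sum to 261, so (1,2) = 81.
From row 2, 342 − (69 + 99 + 66) gives (2,1) = 108.
Row 3 must total 342; the given cells sum to 279, so (3,1) = 63.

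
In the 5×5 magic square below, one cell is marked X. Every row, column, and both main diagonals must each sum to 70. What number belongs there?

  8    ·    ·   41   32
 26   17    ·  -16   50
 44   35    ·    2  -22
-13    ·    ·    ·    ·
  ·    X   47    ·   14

The remaining cell in row 2 is (2,3) = 70 − 77 = -7.
Row 3 must total 70; the given cells sum to 59, so (3,3) = 11.
Column 1: 8 + 26 + 44 + (-13) + ? = 70, so (5,1) = 5.
Column 5: 32 + 50 + (-22) + 14 + ? = 70, so (4,5) = -4.
Main diagonal must total 70; the given cells sum to 50, so (4,4) = 20.
The remaining cell in anti-diagonal is (4,2) = 70 − 32 = 38.
Row 4 needs 70; the known cells sum to 41, so (4,3) = 29.
Column 3 needs 70; the known cells sum to 80, so (1,3) = -10.
Column 4 must total 70; the given cells sum to 47, so (5,4) = 23.
Row 1: 8 + (-10) + 41 + 32 + ? = 70, so (1,2) = -1.
Row 5 needs 70; the known cells sum to 89, so (5,2) = -19.

-19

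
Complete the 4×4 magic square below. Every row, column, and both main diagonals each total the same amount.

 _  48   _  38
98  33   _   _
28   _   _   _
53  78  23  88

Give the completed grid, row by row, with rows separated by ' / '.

63 48 93 38 / 98 33 68 43 / 28 83 58 73 / 53 78 23 88

Row 4 is already complete: 53 + 78 + 23 + 88 = 242, so that is the magic constant.
Column 1 must total 242; the given cells sum to 179, so (1,1) = 63.
Using column 2: 48 + 33 + 78 + ? → (3,2) = 242 − 159 = 83.
The remaining cell in main diagonal is (3,3) = 242 − 184 = 58.
From anti-diagonal, 242 − (38 + 83 + 53) gives (2,3) = 68.
From row 1, 242 − (63 + 48 + 38) gives (1,3) = 93.
From row 2, 242 − (98 + 33 + 68) gives (2,4) = 43.
From row 3, 242 − (28 + 83 + 58) gives (3,4) = 73.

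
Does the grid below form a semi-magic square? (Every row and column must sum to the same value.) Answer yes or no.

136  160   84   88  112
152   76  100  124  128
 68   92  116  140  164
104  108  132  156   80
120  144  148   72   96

Yes

Row 1: 136 + 160 + 84 + 88 + 112 = 580.
Row 2: 152 + 76 + 100 + 124 + 128 = 580.
Row 3: 68 + 92 + 116 + 140 + 164 = 580.
Row 4: 104 + 108 + 132 + 156 + 80 = 580.
Row 5: 120 + 144 + 148 + 72 + 96 = 580.
Column 1: 136 + 152 + 68 + 104 + 120 = 580.
Column 2: 160 + 76 + 92 + 108 + 144 = 580.
Column 3: 84 + 100 + 116 + 132 + 148 = 580.
Column 4: 88 + 124 + 140 + 156 + 72 = 580.
Column 5: 112 + 128 + 164 + 80 + 96 = 580.
All lines sum to 580.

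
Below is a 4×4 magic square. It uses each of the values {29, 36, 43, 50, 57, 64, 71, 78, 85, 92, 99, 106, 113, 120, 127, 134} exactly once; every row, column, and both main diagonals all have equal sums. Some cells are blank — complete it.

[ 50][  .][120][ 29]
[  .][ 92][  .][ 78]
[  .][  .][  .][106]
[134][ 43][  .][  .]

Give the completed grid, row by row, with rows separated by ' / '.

The 16 entries sum to 1304, so each line sums to 1304/4 = 326.
From row 1, 326 − (50 + 120 + 29) gives (1,2) = 127.
Column 2 must total 326; the given cells sum to 262, so (3,2) = 64.
The remaining cell in column 4 is (4,4) = 326 − 213 = 113.
Main diagonal: 50 + 92 + 113 + ? = 326, so (3,3) = 71.
Anti-diagonal: 29 + 64 + 134 + ? = 326, so (2,3) = 99.
Row 2 must total 326; the given cells sum to 269, so (2,1) = 57.
Row 3 must total 326; the given cells sum to 241, so (3,1) = 85.
Row 4: 134 + 43 + 113 + ? = 326, so (4,3) = 36.

50 127 120 29 / 57 92 99 78 / 85 64 71 106 / 134 43 36 113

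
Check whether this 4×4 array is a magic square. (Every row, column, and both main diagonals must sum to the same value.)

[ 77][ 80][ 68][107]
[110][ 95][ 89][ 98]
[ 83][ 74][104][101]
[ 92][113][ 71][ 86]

No — main diagonal sums to 362 but row 1 sums to 332.

Row 1: 77 + 80 + 68 + 107 = 332.
Row 2: 110 + 95 + 89 + 98 = 392.
Row 3: 83 + 74 + 104 + 101 = 362.
Row 4: 92 + 113 + 71 + 86 = 362.
Column 1: 77 + 110 + 83 + 92 = 362.
Column 2: 80 + 95 + 74 + 113 = 362.
Column 3: 68 + 89 + 104 + 71 = 332.
Column 4: 107 + 98 + 101 + 86 = 392.
Main diagonal: 77 + 95 + 104 + 86 = 362.
Anti-diagonal: 107 + 89 + 74 + 92 = 362.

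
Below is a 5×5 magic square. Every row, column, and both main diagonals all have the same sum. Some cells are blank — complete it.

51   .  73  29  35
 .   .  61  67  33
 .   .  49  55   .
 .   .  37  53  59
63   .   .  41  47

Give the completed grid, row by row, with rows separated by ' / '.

Column 4 is already complete: 29 + 67 + 55 + 53 + 41 = 245, so that is the magic constant.
Row 1 needs 245; the known cells sum to 188, so (1,2) = 57.
Using column 3: 73 + 61 + 49 + 37 + ? → (5,3) = 245 − 220 = 25.
The remaining cell in column 5 is (3,5) = 245 − 174 = 71.
The remaining cell in main diagonal is (2,2) = 245 − 200 = 45.
Anti-diagonal: 35 + 67 + 49 + 63 + ? = 245, so (4,2) = 31.
From row 2, 245 − (45 + 61 + 67 + 33) gives (2,1) = 39.
Using row 4: 31 + 37 + 53 + 59 + ? → (4,1) = 245 − 180 = 65.
Using row 5: 63 + 25 + 41 + 47 + ? → (5,2) = 245 − 176 = 69.
Using column 1: 51 + 39 + 65 + 63 + ? → (3,1) = 245 − 218 = 27.
Column 2 must total 245; the given cells sum to 202, so (3,2) = 43.

51 57 73 29 35 / 39 45 61 67 33 / 27 43 49 55 71 / 65 31 37 53 59 / 63 69 25 41 47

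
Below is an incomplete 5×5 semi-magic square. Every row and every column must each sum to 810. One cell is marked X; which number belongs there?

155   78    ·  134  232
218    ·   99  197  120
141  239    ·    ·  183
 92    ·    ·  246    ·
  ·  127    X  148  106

225

Row 1 needs 810; the known cells sum to 599, so (1,3) = 211.
The remaining cell in row 2 is (2,2) = 810 − 634 = 176.
Column 1 needs 810; the known cells sum to 606, so (5,1) = 204.
Column 2 must total 810; the given cells sum to 620, so (4,2) = 190.
Column 4 must total 810; the given cells sum to 725, so (3,4) = 85.
Using column 5: 232 + 120 + 183 + 106 + ? → (4,5) = 810 − 641 = 169.
From row 3, 810 − (141 + 239 + 85 + 183) gives (3,3) = 162.
Row 4 needs 810; the known cells sum to 697, so (4,3) = 113.
Row 5 must total 810; the given cells sum to 585, so (5,3) = 225.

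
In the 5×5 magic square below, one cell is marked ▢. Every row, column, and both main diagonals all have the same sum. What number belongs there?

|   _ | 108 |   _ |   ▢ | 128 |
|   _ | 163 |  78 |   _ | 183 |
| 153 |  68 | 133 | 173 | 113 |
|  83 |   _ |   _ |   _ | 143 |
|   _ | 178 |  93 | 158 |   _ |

Row 3 is complete and sums to 640; that is the magic constant.
Column 2 must total 640; the given cells sum to 517, so (4,2) = 123.
From column 5, 640 − (128 + 183 + 113 + 143) gives (5,5) = 73.
Row 5 must total 640; the given cells sum to 502, so (5,1) = 138.
Anti-diagonal needs 640; the known cells sum to 522, so (2,4) = 118.
Using row 2: 163 + 78 + 118 + 183 + ? → (2,1) = 640 − 542 = 98.
Column 1 needs 640; the known cells sum to 472, so (1,1) = 168.
The remaining cell in main diagonal is (4,4) = 640 − 537 = 103.
Row 4 needs 640; the known cells sum to 452, so (4,3) = 188.
Column 3 must total 640; the given cells sum to 492, so (1,3) = 148.
From column 4, 640 − (118 + 173 + 103 + 158) gives (1,4) = 88.

88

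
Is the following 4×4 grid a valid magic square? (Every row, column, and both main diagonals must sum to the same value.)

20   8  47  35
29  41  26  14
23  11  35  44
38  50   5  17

No — column 2 sums to 110 but column 3 sums to 113.

Row 1: 20 + 8 + 47 + 35 = 110.
Row 2: 29 + 41 + 26 + 14 = 110.
Row 3: 23 + 11 + 35 + 44 = 113.
Row 4: 38 + 50 + 5 + 17 = 110.
Column 1: 20 + 29 + 23 + 38 = 110.
Column 2: 8 + 41 + 11 + 50 = 110.
Column 3: 47 + 26 + 35 + 5 = 113.
Column 4: 35 + 14 + 44 + 17 = 110.
Main diagonal: 20 + 41 + 35 + 17 = 113.
Anti-diagonal: 35 + 26 + 11 + 38 = 110.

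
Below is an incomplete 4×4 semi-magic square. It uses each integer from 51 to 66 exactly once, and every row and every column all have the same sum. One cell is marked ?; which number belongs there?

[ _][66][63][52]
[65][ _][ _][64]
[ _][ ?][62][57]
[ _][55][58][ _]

The entries are 51 through 66, which sum to 936, so each line sums to 936/4 = 234.
Row 1 must total 234; the given cells sum to 181, so (1,1) = 53.
Column 3 needs 234; the known cells sum to 183, so (2,3) = 51.
Column 4 needs 234; the known cells sum to 173, so (4,4) = 61.
Row 2: 65 + 51 + 64 + ? = 234, so (2,2) = 54.
Row 4: 55 + 58 + 61 + ? = 234, so (4,1) = 60.
Using column 1: 53 + 65 + 60 + ? → (3,1) = 234 − 178 = 56.
The remaining cell in column 2 is (3,2) = 234 − 175 = 59.

59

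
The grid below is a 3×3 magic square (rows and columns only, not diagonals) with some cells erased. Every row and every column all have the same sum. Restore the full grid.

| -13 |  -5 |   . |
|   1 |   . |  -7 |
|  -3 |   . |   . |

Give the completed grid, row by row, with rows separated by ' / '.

-13 -5 3 / 1 -9 -7 / -3 -1 -11

Column 1 is already complete: -13 + 1 + -3 = -15, so that is the magic constant.
Row 1 must total -15; the given cells sum to -18, so (1,3) = 3.
Row 2: 1 + (-7) + ? = -15, so (2,2) = -9.
The remaining cell in column 2 is (3,2) = -15 − (-14) = -1.
Column 3 needs -15; the known cells sum to -4, so (3,3) = -11.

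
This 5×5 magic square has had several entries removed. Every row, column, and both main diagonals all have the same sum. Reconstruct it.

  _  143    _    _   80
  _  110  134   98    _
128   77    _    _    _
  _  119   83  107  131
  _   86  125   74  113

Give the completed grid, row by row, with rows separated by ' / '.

Column 2 is already complete: 143 + 110 + 77 + 119 + 86 = 535, so that is the magic constant.
The remaining cell in row 4 is (4,1) = 535 − 440 = 95.
Using row 5: 86 + 125 + 74 + 113 + ? → (5,1) = 535 − 398 = 137.
From anti-diagonal, 535 − (80 + 98 + 119 + 137) gives (3,3) = 101.
Column 3: 134 + 101 + 83 + 125 + ? = 535, so (1,3) = 92.
Main diagonal: 110 + 101 + 107 + 113 + ? = 535, so (1,1) = 104.
Using row 1: 104 + 143 + 92 + 80 + ? → (1,4) = 535 − 419 = 116.
From column 1, 535 − (104 + 128 + 95 + 137) gives (2,1) = 71.
Using column 4: 116 + 98 + 107 + 74 + ? → (3,4) = 535 − 395 = 140.
Row 2: 71 + 110 + 134 + 98 + ? = 535, so (2,5) = 122.
Row 3 must total 535; the given cells sum to 446, so (3,5) = 89.

104 143 92 116 80 / 71 110 134 98 122 / 128 77 101 140 89 / 95 119 83 107 131 / 137 86 125 74 113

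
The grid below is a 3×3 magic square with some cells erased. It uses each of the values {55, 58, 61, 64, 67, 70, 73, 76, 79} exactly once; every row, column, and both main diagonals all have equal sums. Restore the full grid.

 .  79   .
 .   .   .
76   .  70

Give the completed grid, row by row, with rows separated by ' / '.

The 9 entries sum to 603, so each line sums to 603/3 = 201.
Using row 3: 76 + 70 + ? → (3,2) = 201 − 146 = 55.
From column 2, 201 − (79 + 55) gives (2,2) = 67.
The remaining cell in main diagonal is (1,1) = 201 − 137 = 64.
Anti-diagonal needs 201; the known cells sum to 143, so (1,3) = 58.
The remaining cell in column 1 is (2,1) = 201 − 140 = 61.
The remaining cell in column 3 is (2,3) = 201 − 128 = 73.

64 79 58 / 61 67 73 / 76 55 70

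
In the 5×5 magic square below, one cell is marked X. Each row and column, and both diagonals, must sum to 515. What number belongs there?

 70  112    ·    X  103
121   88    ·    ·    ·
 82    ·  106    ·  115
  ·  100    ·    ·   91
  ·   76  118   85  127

136

Row 5: 76 + 118 + 85 + 127 + ? = 515, so (5,1) = 109.
Using column 1: 70 + 121 + 82 + 109 + ? → (4,1) = 515 − 382 = 133.
The remaining cell in column 2 is (3,2) = 515 − 376 = 139.
The remaining cell in column 5 is (2,5) = 515 − 436 = 79.
Using main diagonal: 70 + 88 + 106 + 127 + ? → (4,4) = 515 − 391 = 124.
The remaining cell in anti-diagonal is (2,4) = 515 − 418 = 97.
Row 2 needs 515; the known cells sum to 385, so (2,3) = 130.
Row 3 needs 515; the known cells sum to 442, so (3,4) = 73.
From row 4, 515 − (133 + 100 + 124 + 91) gives (4,3) = 67.
From column 3, 515 − (130 + 106 + 67 + 118) gives (1,3) = 94.
From column 4, 515 − (97 + 73 + 124 + 85) gives (1,4) = 136.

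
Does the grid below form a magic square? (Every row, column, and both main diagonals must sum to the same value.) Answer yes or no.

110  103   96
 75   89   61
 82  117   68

Row 1: 110 + 103 + 96 = 309.
Row 2: 75 + 89 + 61 = 225.
Row 3: 82 + 117 + 68 = 267.
Column 1: 110 + 75 + 82 = 267.
Column 2: 103 + 89 + 117 = 309.
Column 3: 96 + 61 + 68 = 225.
Main diagonal: 110 + 89 + 68 = 267.
Anti-diagonal: 96 + 89 + 82 = 267.

No — column 2 sums to 309 but row 2 sums to 225.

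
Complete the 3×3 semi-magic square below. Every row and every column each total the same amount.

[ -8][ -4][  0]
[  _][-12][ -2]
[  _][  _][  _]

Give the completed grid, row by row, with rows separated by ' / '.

-8 -4 0 / 2 -12 -2 / -6 4 -10

Row 1 is already complete: -8 + -4 + 0 = -12, so that is the magic constant.
The remaining cell in row 2 is (2,1) = -12 − (-14) = 2.
From column 1, -12 − (-8 + 2) gives (3,1) = -6.
Column 2 needs -12; the known cells sum to -16, so (3,2) = 4.
The remaining cell in column 3 is (3,3) = -12 − (-2) = -10.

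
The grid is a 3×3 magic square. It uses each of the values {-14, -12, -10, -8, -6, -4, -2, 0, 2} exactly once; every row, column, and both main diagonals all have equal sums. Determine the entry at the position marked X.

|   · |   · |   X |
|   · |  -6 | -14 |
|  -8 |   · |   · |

-4

The 9 entries sum to -54, so each line sums to -54/3 = -18.
Row 2: -6 + (-14) + ? = -18, so (2,1) = 2.
The remaining cell in column 1 is (1,1) = -18 − (-6) = -12.
From main diagonal, -18 − (-12 + (-6)) gives (3,3) = 0.
The remaining cell in anti-diagonal is (1,3) = -18 − (-14) = -4.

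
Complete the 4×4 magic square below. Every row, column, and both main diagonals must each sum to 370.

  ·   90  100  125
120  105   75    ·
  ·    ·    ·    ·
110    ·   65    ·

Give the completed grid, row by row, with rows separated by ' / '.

Row 1 needs 370; the known cells sum to 315, so (1,1) = 55.
Row 2 must total 370; the given cells sum to 300, so (2,4) = 70.
From column 1, 370 − (55 + 120 + 110) gives (3,1) = 85.
From column 3, 370 − (100 + 75 + 65) gives (3,3) = 130.
Main diagonal: 55 + 105 + 130 + ? = 370, so (4,4) = 80.
Anti-diagonal needs 370; the known cells sum to 310, so (3,2) = 60.
The remaining cell in row 3 is (3,4) = 370 − 275 = 95.
Row 4: 110 + 65 + 80 + ? = 370, so (4,2) = 115.

55 90 100 125 / 120 105 75 70 / 85 60 130 95 / 110 115 65 80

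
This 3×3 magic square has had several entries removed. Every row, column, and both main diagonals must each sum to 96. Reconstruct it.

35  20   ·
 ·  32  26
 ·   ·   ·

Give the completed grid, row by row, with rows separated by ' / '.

35 20 41 / 38 32 26 / 23 44 29

Row 1: 35 + 20 + ? = 96, so (1,3) = 41.
Using row 2: 32 + 26 + ? → (2,1) = 96 − 58 = 38.
Using column 1: 35 + 38 + ? → (3,1) = 96 − 73 = 23.
Column 2: 20 + 32 + ? = 96, so (3,2) = 44.
Column 3: 41 + 26 + ? = 96, so (3,3) = 29.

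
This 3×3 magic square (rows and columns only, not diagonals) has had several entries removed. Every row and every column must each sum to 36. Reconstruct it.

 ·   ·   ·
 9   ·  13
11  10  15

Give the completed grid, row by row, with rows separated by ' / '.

From row 2, 36 − (9 + 13) gives (2,2) = 14.
From column 1, 36 − (9 + 11) gives (1,1) = 16.
Using column 2: 14 + 10 + ? → (1,2) = 36 − 24 = 12.
From column 3, 36 − (13 + 15) gives (1,3) = 8.

16 12 8 / 9 14 13 / 11 10 15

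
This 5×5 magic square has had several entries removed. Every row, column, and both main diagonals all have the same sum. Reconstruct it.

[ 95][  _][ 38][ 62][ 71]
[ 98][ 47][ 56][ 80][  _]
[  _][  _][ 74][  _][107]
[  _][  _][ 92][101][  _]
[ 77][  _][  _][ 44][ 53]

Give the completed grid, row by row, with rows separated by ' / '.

Main diagonal is already complete: 95 + 47 + 74 + 101 + 53 = 370, so that is the magic constant.
The remaining cell in row 1 is (1,2) = 370 − 266 = 104.
Using row 2: 98 + 47 + 56 + 80 + ? → (2,5) = 370 − 281 = 89.
Column 3 must total 370; the given cells sum to 260, so (5,3) = 110.
Column 4: 62 + 80 + 101 + 44 + ? = 370, so (3,4) = 83.
Using column 5: 71 + 89 + 107 + 53 + ? → (4,5) = 370 − 320 = 50.
Anti-diagonal: 71 + 80 + 74 + 77 + ? = 370, so (4,2) = 68.
Using row 4: 68 + 92 + 101 + 50 + ? → (4,1) = 370 − 311 = 59.
From row 5, 370 − (77 + 110 + 44 + 53) gives (5,2) = 86.
Column 1 must total 370; the given cells sum to 329, so (3,1) = 41.
Column 2 must total 370; the given cells sum to 305, so (3,2) = 65.

95 104 38 62 71 / 98 47 56 80 89 / 41 65 74 83 107 / 59 68 92 101 50 / 77 86 110 44 53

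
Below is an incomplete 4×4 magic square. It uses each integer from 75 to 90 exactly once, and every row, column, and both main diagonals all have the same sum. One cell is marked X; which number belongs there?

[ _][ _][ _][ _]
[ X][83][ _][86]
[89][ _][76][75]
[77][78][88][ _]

80

The entries are 75 through 90, which sum to 1320, so each line sums to 1320/4 = 330.
The remaining cell in row 3 is (3,2) = 330 − 240 = 90.
From row 4, 330 − (77 + 78 + 88) gives (4,4) = 87.
The remaining cell in column 2 is (1,2) = 330 − 251 = 79.
Column 4: 86 + 75 + 87 + ? = 330, so (1,4) = 82.
The remaining cell in main diagonal is (1,1) = 330 − 246 = 84.
The remaining cell in anti-diagonal is (2,3) = 330 − 249 = 81.
Row 1: 84 + 79 + 82 + ? = 330, so (1,3) = 85.
Row 2 must total 330; the given cells sum to 250, so (2,1) = 80.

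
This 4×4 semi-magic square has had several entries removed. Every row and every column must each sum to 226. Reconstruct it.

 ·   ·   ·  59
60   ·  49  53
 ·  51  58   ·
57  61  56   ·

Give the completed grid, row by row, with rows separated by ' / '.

Row 2 must total 226; the given cells sum to 162, so (2,2) = 64.
The remaining cell in row 4 is (4,4) = 226 − 174 = 52.
Column 2 needs 226; the known cells sum to 176, so (1,2) = 50.
The remaining cell in column 3 is (1,3) = 226 − 163 = 63.
Column 4 must total 226; the given cells sum to 164, so (3,4) = 62.
The remaining cell in row 1 is (1,1) = 226 − 172 = 54.
Row 3 must total 226; the given cells sum to 171, so (3,1) = 55.

54 50 63 59 / 60 64 49 53 / 55 51 58 62 / 57 61 56 52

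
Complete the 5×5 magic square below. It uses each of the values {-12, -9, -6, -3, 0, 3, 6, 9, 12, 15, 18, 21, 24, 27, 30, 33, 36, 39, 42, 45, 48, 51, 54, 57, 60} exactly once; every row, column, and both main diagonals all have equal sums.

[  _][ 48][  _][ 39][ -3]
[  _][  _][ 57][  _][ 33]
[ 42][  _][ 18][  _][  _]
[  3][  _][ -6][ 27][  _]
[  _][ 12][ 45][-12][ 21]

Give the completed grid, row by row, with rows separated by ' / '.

30 48 6 39 -3 / -9 24 57 15 33 / 42 0 18 51 9 / 3 36 -6 27 60 / 54 12 45 -12 21

The 25 entries sum to 600, so each line sums to 600/5 = 120.
The remaining cell in row 5 is (5,1) = 120 − 66 = 54.
Column 3 needs 120; the known cells sum to 114, so (1,3) = 6.
The remaining cell in row 1 is (1,1) = 120 − 90 = 30.
Column 1: 30 + 42 + 3 + 54 + ? = 120, so (2,1) = -9.
The remaining cell in main diagonal is (2,2) = 120 − 96 = 24.
The remaining cell in row 2 is (2,4) = 120 − 105 = 15.
From column 4, 120 − (39 + 15 + 27 + (-12)) gives (3,4) = 51.
The remaining cell in anti-diagonal is (4,2) = 120 − 84 = 36.
Row 4 must total 120; the given cells sum to 60, so (4,5) = 60.
The remaining cell in column 2 is (3,2) = 120 − 120 = 0.
Column 5 must total 120; the given cells sum to 111, so (3,5) = 9.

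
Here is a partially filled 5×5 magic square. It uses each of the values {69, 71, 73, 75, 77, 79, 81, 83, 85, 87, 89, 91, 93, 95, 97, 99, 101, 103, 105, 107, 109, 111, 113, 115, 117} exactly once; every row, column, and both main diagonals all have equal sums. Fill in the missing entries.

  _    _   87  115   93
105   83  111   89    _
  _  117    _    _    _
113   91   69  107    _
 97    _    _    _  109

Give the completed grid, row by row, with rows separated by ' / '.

71 99 87 115 93 / 105 83 111 89 77 / 79 117 95 73 101 / 113 91 69 107 85 / 97 75 103 81 109

The 25 entries sum to 2325, so each line sums to 2325/5 = 465.
Row 2 needs 465; the known cells sum to 388, so (2,5) = 77.
The remaining cell in row 4 is (4,5) = 465 − 380 = 85.
Using column 5: 93 + 77 + 85 + 109 + ? → (3,5) = 465 − 364 = 101.
The remaining cell in anti-diagonal is (3,3) = 465 − 370 = 95.
The remaining cell in column 3 is (5,3) = 465 − 362 = 103.
Main diagonal must total 465; the given cells sum to 394, so (1,1) = 71.
Using row 1: 71 + 87 + 115 + 93 + ? → (1,2) = 465 − 366 = 99.
Column 1 must total 465; the given cells sum to 386, so (3,1) = 79.
Using column 2: 99 + 83 + 117 + 91 + ? → (5,2) = 465 − 390 = 75.
Row 3 must total 465; the given cells sum to 392, so (3,4) = 73.
The remaining cell in row 5 is (5,4) = 465 − 384 = 81.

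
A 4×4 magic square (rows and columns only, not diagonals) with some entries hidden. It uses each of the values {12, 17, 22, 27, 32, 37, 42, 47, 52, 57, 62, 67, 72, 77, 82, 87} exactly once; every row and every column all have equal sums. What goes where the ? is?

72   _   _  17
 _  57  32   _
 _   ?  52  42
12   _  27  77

37

The 16 entries sum to 792, so each line sums to 792/4 = 198.
Using row 4: 12 + 27 + 77 + ? → (4,2) = 198 − 116 = 82.
Column 3 must total 198; the given cells sum to 111, so (1,3) = 87.
Column 4 must total 198; the given cells sum to 136, so (2,4) = 62.
Row 1 must total 198; the given cells sum to 176, so (1,2) = 22.
Row 2: 57 + 32 + 62 + ? = 198, so (2,1) = 47.
Using column 1: 72 + 47 + 12 + ? → (3,1) = 198 − 131 = 67.
Column 2 needs 198; the known cells sum to 161, so (3,2) = 37.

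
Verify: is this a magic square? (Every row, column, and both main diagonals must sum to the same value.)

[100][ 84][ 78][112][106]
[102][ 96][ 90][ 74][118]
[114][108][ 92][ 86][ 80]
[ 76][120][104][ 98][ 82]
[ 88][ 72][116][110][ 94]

Row 1: 100 + 84 + 78 + 112 + 106 = 480.
Row 2: 102 + 96 + 90 + 74 + 118 = 480.
Row 3: 114 + 108 + 92 + 86 + 80 = 480.
Row 4: 76 + 120 + 104 + 98 + 82 = 480.
Row 5: 88 + 72 + 116 + 110 + 94 = 480.
Column 1: 100 + 102 + 114 + 76 + 88 = 480.
Column 2: 84 + 96 + 108 + 120 + 72 = 480.
Column 3: 78 + 90 + 92 + 104 + 116 = 480.
Column 4: 112 + 74 + 86 + 98 + 110 = 480.
Column 5: 106 + 118 + 80 + 82 + 94 = 480.
Main diagonal: 100 + 96 + 92 + 98 + 94 = 480.
Anti-diagonal: 106 + 74 + 92 + 120 + 88 = 480.
All lines sum to 480.

Yes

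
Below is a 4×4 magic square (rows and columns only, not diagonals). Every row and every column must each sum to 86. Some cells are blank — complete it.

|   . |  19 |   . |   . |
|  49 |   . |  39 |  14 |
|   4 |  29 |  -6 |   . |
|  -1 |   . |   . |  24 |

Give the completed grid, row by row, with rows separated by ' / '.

34 19 44 -11 / 49 -16 39 14 / 4 29 -6 59 / -1 54 9 24

The remaining cell in row 2 is (2,2) = 86 − 102 = -16.
Row 3: 4 + 29 + (-6) + ? = 86, so (3,4) = 59.
From column 1, 86 − (49 + 4 + (-1)) gives (1,1) = 34.
Column 2: 19 + (-16) + 29 + ? = 86, so (4,2) = 54.
Column 4 needs 86; the known cells sum to 97, so (1,4) = -11.
Row 1 must total 86; the given cells sum to 42, so (1,3) = 44.
Row 4: -1 + 54 + 24 + ? = 86, so (4,3) = 9.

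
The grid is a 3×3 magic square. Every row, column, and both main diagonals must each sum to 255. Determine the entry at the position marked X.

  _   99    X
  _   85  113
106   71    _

64

Using row 2: 85 + 113 + ? → (2,1) = 255 − 198 = 57.
Row 3 needs 255; the known cells sum to 177, so (3,3) = 78.
Column 1: 57 + 106 + ? = 255, so (1,1) = 92.
Column 3 needs 255; the known cells sum to 191, so (1,3) = 64.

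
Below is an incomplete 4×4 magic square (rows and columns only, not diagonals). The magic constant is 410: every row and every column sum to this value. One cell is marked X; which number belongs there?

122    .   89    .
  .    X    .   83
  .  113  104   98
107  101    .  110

116

Row 3 needs 410; the known cells sum to 315, so (3,1) = 95.
Row 4: 107 + 101 + 110 + ? = 410, so (4,3) = 92.
The remaining cell in column 1 is (2,1) = 410 − 324 = 86.
From column 3, 410 − (89 + 104 + 92) gives (2,3) = 125.
Using column 4: 83 + 98 + 110 + ? → (1,4) = 410 − 291 = 119.
The remaining cell in row 1 is (1,2) = 410 − 330 = 80.
Row 2 must total 410; the given cells sum to 294, so (2,2) = 116.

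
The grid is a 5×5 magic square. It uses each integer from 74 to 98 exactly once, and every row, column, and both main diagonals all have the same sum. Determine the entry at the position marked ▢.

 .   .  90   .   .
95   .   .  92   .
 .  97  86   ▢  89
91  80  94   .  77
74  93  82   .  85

75

The entries are 74 through 98, which sum to 2150, so each line sums to 2150/5 = 430.
Row 4 must total 430; the given cells sum to 342, so (4,4) = 88.
Using row 5: 74 + 93 + 82 + 85 + ? → (5,4) = 430 − 334 = 96.
Column 3 must total 430; the given cells sum to 352, so (2,3) = 78.
Anti-diagonal must total 430; the given cells sum to 332, so (1,5) = 98.
Column 5: 98 + 89 + 77 + 85 + ? = 430, so (2,5) = 81.
Row 2 must total 430; the given cells sum to 346, so (2,2) = 84.
The remaining cell in column 2 is (1,2) = 430 − 354 = 76.
Main diagonal: 84 + 86 + 88 + 85 + ? = 430, so (1,1) = 87.
Using row 1: 87 + 76 + 90 + 98 + ? → (1,4) = 430 − 351 = 79.
Column 1 must total 430; the given cells sum to 347, so (3,1) = 83.
Column 4: 79 + 92 + 88 + 96 + ? = 430, so (3,4) = 75.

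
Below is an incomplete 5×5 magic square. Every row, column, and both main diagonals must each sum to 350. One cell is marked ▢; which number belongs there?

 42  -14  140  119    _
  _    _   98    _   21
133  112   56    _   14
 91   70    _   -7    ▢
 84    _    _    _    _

147

From row 1, 350 − (42 + (-14) + 140 + 119) gives (1,5) = 63.
Row 3 must total 350; the given cells sum to 315, so (3,4) = 35.
The remaining cell in column 1 is (2,1) = 350 − 350 = 0.
Anti-diagonal must total 350; the given cells sum to 273, so (2,4) = 77.
Row 2: 0 + 98 + 77 + 21 + ? = 350, so (2,2) = 154.
The remaining cell in column 2 is (5,2) = 350 − 322 = 28.
Column 4 must total 350; the given cells sum to 224, so (5,4) = 126.
Using main diagonal: 42 + 154 + 56 + (-7) + ? → (5,5) = 350 − 245 = 105.
Row 5 needs 350; the known cells sum to 343, so (5,3) = 7.
Column 3: 140 + 98 + 56 + 7 + ? = 350, so (4,3) = 49.
Column 5: 63 + 21 + 14 + 105 + ? = 350, so (4,5) = 147.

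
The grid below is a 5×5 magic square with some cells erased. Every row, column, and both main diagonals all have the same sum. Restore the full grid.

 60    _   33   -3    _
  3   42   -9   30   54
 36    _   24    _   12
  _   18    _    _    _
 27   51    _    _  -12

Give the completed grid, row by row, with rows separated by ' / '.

Row 2 is already complete: 3 + 42 + -9 + 30 + 54 = 120, so that is the magic constant.
Column 1 needs 120; the known cells sum to 126, so (4,1) = -6.
Main diagonal needs 120; the known cells sum to 114, so (4,4) = 6.
Using anti-diagonal: 30 + 24 + 18 + 27 + ? → (1,5) = 120 − 99 = 21.
Using row 1: 60 + 33 + (-3) + 21 + ? → (1,2) = 120 − 111 = 9.
The remaining cell in column 2 is (3,2) = 120 − 120 = 0.
Column 5: 21 + 54 + 12 + (-12) + ? = 120, so (4,5) = 45.
From row 3, 120 − (36 + 0 + 24 + 12) gives (3,4) = 48.
Using row 4: -6 + 18 + 6 + 45 + ? → (4,3) = 120 − 63 = 57.
Using column 3: 33 + (-9) + 24 + 57 + ? → (5,3) = 120 − 105 = 15.
Using column 4: -3 + 30 + 48 + 6 + ? → (5,4) = 120 − 81 = 39.

60 9 33 -3 21 / 3 42 -9 30 54 / 36 0 24 48 12 / -6 18 57 6 45 / 27 51 15 39 -12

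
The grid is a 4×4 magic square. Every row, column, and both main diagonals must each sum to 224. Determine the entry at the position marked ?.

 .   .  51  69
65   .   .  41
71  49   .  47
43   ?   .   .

Using row 3: 71 + 49 + 47 + ? → (3,3) = 224 − 167 = 57.
Column 1: 65 + 71 + 43 + ? = 224, so (1,1) = 45.
Column 4: 69 + 41 + 47 + ? = 224, so (4,4) = 67.
Using main diagonal: 45 + 57 + 67 + ? → (2,2) = 224 − 169 = 55.
Using anti-diagonal: 69 + 49 + 43 + ? → (2,3) = 224 − 161 = 63.
Row 1: 45 + 51 + 69 + ? = 224, so (1,2) = 59.
From column 2, 224 − (59 + 55 + 49) gives (4,2) = 61.

61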